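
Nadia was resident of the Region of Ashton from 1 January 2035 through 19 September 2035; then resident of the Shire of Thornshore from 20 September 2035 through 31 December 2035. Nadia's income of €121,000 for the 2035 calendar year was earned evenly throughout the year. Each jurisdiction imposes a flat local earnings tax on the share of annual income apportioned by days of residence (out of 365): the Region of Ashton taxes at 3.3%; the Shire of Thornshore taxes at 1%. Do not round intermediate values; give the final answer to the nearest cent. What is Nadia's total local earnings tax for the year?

€3,207.66

The Region of Ashton, 1 January – 19 September 2035: 262 days → €121,000 × 3.3% × 262/365 = €2,866.2082
The Shire of Thornshore, 20 September – 31 December 2035: 103 days → €121,000 × 1% × 103/365 = €341.4521
Total = €3,207.6603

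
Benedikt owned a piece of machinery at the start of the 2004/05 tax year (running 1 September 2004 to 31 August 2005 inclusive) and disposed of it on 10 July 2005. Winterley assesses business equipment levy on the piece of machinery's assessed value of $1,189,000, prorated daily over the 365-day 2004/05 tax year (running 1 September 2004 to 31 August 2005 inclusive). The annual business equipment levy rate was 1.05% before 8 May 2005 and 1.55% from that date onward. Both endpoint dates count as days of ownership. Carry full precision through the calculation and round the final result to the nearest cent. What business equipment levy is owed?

1 September 2004 – 7 May 2005: 249 days at 1.05% → $1,189,000 × 1.05% × 249/365 = $8,516.8233
8 May – 10 July 2005: 64 days at 1.55% → $1,189,000 × 1.55% × 64/365 = $3,231.4740
Total = $11,748.2973

$11,748.30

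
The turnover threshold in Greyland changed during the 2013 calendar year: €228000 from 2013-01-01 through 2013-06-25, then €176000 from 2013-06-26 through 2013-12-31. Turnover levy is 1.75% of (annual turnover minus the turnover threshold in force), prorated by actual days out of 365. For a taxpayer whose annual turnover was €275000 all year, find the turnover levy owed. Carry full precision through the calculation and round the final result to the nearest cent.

2013-01-01 to 2013-06-25: 176 days, exemption €228000 → (€275000 − €228000) × 1.75% × 176/365 = €396.6027
2013-06-26 to 2013-12-31: 189 days, exemption €176000 → (€275000 − €176000) × 1.75% × 189/365 = €897.1027
Total = €1293.7055

€1293.71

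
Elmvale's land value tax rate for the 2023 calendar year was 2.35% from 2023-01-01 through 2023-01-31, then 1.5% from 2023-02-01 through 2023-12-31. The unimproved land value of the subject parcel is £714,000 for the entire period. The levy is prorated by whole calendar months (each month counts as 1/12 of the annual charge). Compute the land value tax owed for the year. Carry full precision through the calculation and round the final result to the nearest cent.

2023-01-01 to 2023-01-31: 1 month at 2.35% → £714,000 × 2.35% × 1/12 = £1,398.2500
2023-02-01 to 2023-12-31: 11 months at 1.5% → £714,000 × 1.5% × 11/12 = £9,817.5000
Total = £11,215.7500

£11,215.75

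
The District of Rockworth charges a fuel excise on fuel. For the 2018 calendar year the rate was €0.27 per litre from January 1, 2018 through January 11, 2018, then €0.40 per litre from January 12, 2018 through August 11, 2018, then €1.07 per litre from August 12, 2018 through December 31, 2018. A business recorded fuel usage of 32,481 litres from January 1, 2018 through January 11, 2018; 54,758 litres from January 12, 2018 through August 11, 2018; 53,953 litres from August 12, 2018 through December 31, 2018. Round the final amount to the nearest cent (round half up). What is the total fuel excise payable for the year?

€88,402.78

January 1 – January 11, 2018: 32,481 litres at €0.27/litre → €8,769.87
January 12 – August 11, 2018: 54,758 litres at €0.40/litre → €21,903.20
August 12 – December 31, 2018: 53,953 litres at €1.07/litre → €57,729.71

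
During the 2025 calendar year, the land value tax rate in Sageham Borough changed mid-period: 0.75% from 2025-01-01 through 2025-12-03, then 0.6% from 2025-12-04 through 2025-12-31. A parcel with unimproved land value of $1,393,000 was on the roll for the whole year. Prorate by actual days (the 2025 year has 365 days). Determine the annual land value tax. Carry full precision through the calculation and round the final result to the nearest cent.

2025-01-01 to 2025-12-03: 337 days at 0.75% → $1,393,000 × 0.75% × 337/365 = $9,646.0479
2025-12-04 to 2025-12-31: 28 days at 0.6% → $1,393,000 × 0.6% × 28/365 = $641.1616
Total = $10,287.2096

$10,287.21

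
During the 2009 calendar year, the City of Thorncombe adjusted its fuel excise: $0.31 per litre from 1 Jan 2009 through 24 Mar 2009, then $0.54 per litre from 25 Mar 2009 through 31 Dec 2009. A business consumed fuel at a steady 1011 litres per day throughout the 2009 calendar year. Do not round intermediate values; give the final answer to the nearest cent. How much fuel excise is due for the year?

$179,968.11

1 Jan – 24 Mar 2009: 83 days × 1011 litres/day = 83,913 litres at $0.31/litre → $26,013.03
25 Mar – 31 Dec 2009: 282 days × 1011 litres/day = 285,102 litres at $0.54/litre → $153,955.08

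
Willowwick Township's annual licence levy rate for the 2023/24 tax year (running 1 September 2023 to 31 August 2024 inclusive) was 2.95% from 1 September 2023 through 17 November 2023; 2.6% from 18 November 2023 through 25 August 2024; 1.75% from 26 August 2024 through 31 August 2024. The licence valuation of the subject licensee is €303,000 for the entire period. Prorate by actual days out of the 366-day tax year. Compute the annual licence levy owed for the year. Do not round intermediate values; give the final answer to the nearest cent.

1 September – 17 November 2023: 78 days at 2.95% → €303,000 × 2.95% × 78/366 = €1,904.9262
18 November 2023 – 25 August 2024: 282 days at 2.6% → €303,000 × 2.6% × 282/366 = €6,069.9344
26 August – 31 August 2024: 6 days at 1.75% → €303,000 × 1.75% × 6/366 = €86.9262
Total = €8,061.7869

€8,061.79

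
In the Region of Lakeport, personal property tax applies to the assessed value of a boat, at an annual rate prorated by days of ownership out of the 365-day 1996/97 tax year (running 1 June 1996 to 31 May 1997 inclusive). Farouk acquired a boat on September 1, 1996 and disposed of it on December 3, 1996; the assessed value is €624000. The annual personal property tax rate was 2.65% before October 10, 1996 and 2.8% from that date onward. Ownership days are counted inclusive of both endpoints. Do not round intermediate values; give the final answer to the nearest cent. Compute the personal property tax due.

€4399.63

September 1 – October 9, 1996: 39 days at 2.65% → €624000 × 2.65% × 39/365 = €1766.8603
October 10 – December 3, 1996: 55 days at 2.8% → €624000 × 2.8% × 55/365 = €2632.7671
Total = €4399.6274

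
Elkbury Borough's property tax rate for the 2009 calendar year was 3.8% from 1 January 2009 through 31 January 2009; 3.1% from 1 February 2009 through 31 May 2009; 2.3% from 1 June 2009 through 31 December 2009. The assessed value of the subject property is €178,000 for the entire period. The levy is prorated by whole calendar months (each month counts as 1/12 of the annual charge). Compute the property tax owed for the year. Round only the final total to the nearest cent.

1 January – 31 January 2009: 1 month at 3.8% → €178,000 × 3.8% × 1/12 = €563.6667
1 February – 31 May 2009: 4 months at 3.1% → €178,000 × 3.1% × 4/12 = €1,839.3333
1 June – 31 December 2009: 7 months at 2.3% → €178,000 × 2.3% × 7/12 = €2,388.1667
Total = €4,791.1667

€4,791.17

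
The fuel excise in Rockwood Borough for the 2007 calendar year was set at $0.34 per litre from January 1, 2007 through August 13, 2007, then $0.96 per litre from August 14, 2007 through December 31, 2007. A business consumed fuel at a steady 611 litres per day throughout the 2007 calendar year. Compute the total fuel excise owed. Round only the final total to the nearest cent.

January 1 – August 13, 2007: 225 days × 611 litres/day = 137,475 litres at $0.34/litre → $46,741.50
August 14 – December 31, 2007: 140 days × 611 litres/day = 85,540 litres at $0.96/litre → $82,118.40

$128,859.90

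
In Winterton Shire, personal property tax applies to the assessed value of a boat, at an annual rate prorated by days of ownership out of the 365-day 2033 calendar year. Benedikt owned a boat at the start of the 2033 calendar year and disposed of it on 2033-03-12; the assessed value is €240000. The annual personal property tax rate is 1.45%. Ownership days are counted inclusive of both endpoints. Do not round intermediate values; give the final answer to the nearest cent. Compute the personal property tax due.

€676.93

Days held (2033-01-01 to 2033-03-12): 71 out of 365
Tax = €240000 × 1.45% × 71/365 = €676.9315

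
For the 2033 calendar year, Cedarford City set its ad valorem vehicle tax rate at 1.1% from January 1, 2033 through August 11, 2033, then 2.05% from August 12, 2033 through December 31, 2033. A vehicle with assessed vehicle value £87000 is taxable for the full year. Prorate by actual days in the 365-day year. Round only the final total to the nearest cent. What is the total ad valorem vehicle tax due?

January 1 – August 11, 2033: 223 days at 1.1% → £87000 × 1.1% × 223/365 = £584.6877
August 12 – December 31, 2033: 142 days at 2.05% → £87000 × 2.05% × 142/365 = £693.8548
Total = £1278.5425

£1278.54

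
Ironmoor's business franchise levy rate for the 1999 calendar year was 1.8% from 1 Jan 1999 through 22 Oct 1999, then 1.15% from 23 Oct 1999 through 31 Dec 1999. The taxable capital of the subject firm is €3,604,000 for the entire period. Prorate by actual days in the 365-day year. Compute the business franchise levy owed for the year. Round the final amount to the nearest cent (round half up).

1 Jan – 22 Oct 1999: 295 days at 1.8% → €3,604,000 × 1.8% × 295/365 = €52,430.7945
23 Oct – 31 Dec 1999: 70 days at 1.15% → €3,604,000 × 1.15% × 70/365 = €7,948.5479
Total = €60,379.3425

€60,379.34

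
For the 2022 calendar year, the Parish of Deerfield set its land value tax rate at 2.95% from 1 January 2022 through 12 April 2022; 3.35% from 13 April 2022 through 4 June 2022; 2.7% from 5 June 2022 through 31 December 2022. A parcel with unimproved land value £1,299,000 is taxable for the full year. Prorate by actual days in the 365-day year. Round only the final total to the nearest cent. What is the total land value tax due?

1 January – 12 April 2022: 102 days at 2.95% → £1,299,000 × 2.95% × 102/365 = £10,708.7425
13 April – 4 June 2022: 53 days at 3.35% → £1,299,000 × 3.35% × 53/365 = £6,318.8342
5 June – 31 December 2022: 210 days at 2.7% → £1,299,000 × 2.7% × 210/365 = £20,178.9863
Total = £37,206.5630

£37,206.56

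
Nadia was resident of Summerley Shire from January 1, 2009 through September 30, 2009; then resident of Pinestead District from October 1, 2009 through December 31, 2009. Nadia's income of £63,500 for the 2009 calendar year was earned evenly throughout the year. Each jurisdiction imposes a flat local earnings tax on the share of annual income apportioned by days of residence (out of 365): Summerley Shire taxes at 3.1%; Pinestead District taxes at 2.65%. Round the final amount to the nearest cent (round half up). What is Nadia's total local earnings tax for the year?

Summerley Shire, January 1 – September 30, 2009: 273 days → £63,500 × 3.1% × 273/365 = £1,472.3301
Pinestead District, October 1 – December 31, 2009: 92 days → £63,500 × 2.65% × 92/365 = £424.1452
Total = £1,896.4753

£1,896.48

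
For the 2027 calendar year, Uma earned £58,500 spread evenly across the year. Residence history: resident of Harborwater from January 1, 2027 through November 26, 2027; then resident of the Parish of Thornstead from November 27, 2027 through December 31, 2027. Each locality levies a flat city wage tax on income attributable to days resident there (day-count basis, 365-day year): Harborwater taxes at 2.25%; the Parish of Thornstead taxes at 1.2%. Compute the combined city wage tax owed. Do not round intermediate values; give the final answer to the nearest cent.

£1,257.35

Harborwater, January 1 – November 26, 2027: 330 days → £58,500 × 2.25% × 330/365 = £1,190.0342
The Parish of Thornstead, November 27 – December 31, 2027: 35 days → £58,500 × 1.2% × 35/365 = £67.3151
Total = £1,257.3493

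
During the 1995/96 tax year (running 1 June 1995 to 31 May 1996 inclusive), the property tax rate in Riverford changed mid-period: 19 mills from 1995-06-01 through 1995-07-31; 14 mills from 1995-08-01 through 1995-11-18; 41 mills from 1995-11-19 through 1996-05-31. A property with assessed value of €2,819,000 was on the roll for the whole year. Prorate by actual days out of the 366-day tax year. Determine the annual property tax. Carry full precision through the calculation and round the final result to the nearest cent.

1995-06-01 to 1995-07-31: 61 days at 19 mills → €2,819,000 × 1.9% × 61/366 = €8,926.8333
1995-08-01 to 1995-11-18: 110 days at 14 mills → €2,819,000 × 1.4% × 110/366 = €11,861.3661
1995-11-19 to 1996-05-31: 195 days at 41 mills → €2,819,000 × 4.1% × 195/366 = €61,578.9754
Total = €82,367.1749

€82,367.17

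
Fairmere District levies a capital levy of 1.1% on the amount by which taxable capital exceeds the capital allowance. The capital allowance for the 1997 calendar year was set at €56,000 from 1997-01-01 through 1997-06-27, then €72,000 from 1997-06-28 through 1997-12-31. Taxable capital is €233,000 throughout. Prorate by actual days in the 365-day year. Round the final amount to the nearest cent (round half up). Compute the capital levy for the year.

€1,856.83

1997-01-01 to 1997-06-27: 178 days, exemption €56,000 → (€233,000 − €56,000) × 1.1% × 178/365 = €949.4959
1997-06-28 to 1997-12-31: 187 days, exemption €72,000 → (€233,000 − €72,000) × 1.1% × 187/365 = €907.3342
Total = €1,856.8301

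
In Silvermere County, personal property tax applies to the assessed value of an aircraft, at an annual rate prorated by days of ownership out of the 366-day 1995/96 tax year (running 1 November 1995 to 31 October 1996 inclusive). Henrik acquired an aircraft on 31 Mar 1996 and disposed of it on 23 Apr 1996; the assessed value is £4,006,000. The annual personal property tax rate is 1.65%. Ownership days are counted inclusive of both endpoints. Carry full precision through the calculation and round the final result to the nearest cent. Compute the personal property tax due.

Days held (31 Mar – 23 Apr 1996): 24 out of 366
Tax = £4,006,000 × 1.65% × 24/366 = £4,334.3607

£4,334.36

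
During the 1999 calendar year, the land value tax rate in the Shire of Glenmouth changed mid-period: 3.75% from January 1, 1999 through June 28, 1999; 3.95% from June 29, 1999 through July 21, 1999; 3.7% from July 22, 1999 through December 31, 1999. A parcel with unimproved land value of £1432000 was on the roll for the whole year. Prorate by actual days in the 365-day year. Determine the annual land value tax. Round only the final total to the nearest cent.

£53560.72

January 1 – June 28, 1999: 179 days at 3.75% → £1432000 × 3.75% × 179/365 = £26335.0685
June 29 – July 21, 1999: 23 days at 3.95% → £1432000 × 3.95% × 23/365 = £3564.3068
July 22 – December 31, 1999: 163 days at 3.7% → £1432000 × 3.7% × 163/365 = £23661.3479
Total = £53560.7233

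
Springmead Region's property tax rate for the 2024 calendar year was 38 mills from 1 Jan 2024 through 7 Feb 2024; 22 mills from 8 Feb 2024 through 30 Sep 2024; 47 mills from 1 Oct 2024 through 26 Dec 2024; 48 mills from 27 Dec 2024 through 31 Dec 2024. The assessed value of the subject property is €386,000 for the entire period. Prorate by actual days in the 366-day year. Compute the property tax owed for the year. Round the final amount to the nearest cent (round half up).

€11,564.18

1 Jan – 7 Feb 2024: 38 days at 38 mills → €386,000 × 3.8% × 38/366 = €1,522.9071
8 Feb – 30 Sep 2024: 236 days at 22 mills → €386,000 × 2.2% × 236/366 = €5,475.7158
1 Oct – 26 Dec 2024: 87 days at 47 mills → €386,000 × 4.7% × 87/366 = €4,312.4426
27 Dec – 31 Dec 2024: 5 days at 48 mills → €386,000 × 4.8% × 5/366 = €253.1148
Total = €11,564.1803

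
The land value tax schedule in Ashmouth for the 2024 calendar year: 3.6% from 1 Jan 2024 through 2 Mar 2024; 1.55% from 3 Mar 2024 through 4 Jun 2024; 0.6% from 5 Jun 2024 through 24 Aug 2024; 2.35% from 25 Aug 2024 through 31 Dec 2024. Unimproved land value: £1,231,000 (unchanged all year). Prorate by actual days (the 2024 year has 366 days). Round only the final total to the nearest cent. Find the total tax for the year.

1 Jan – 2 Mar 2024: 62 days at 3.6% → £1,231,000 × 3.6% × 62/366 = £7,507.0820
3 Mar – 4 Jun 2024: 94 days at 1.55% → £1,231,000 × 1.55% × 94/366 = £4,900.4563
5 Jun – 24 Aug 2024: 81 days at 0.6% → £1,231,000 × 0.6% × 81/366 = £1,634.6066
25 Aug – 31 Dec 2024: 129 days at 2.35% → £1,231,000 × 2.35% × 129/366 = £10,196.1107
Total = £24,238.2555

£24,238.26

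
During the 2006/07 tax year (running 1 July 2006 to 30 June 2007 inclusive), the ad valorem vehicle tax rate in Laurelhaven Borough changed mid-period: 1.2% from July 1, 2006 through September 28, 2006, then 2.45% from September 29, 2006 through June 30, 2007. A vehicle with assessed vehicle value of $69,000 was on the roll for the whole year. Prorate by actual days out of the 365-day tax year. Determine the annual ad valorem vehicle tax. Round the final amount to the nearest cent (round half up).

July 1 – September 28, 2006: 90 days at 1.2% → $69,000 × 1.2% × 90/365 = $204.1644
September 29, 2006 – June 30, 2007: 275 days at 2.45% → $69,000 × 2.45% × 275/365 = $1,273.6644
Total = $1,477.8288

$1,477.83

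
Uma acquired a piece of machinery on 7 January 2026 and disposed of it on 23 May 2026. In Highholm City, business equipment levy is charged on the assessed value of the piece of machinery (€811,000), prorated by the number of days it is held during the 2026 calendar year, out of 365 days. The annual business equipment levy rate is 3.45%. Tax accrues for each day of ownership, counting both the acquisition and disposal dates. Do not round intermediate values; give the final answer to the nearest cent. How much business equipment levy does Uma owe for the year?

Days held (7 January – 23 May 2026): 137 out of 365
Tax = €811,000 × 3.45% × 137/365 = €10,501.8945

€10,501.89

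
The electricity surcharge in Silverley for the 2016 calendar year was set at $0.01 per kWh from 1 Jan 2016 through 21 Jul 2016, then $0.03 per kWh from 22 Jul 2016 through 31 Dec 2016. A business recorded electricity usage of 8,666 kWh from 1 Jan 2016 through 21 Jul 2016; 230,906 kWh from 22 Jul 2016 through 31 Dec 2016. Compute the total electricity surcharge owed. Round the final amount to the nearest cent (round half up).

1 Jan – 21 Jul 2016: 8,666 kWh at $0.01/kWh → $86.66
22 Jul – 31 Dec 2016: 230,906 kWh at $0.03/kWh → $6927.18

$7013.84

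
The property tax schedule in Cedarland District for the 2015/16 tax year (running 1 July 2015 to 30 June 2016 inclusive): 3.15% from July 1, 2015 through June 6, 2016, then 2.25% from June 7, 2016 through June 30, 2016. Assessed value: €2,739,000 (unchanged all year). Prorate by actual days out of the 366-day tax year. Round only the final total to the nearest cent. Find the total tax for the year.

€84,662.04

July 1, 2015 – June 6, 2016: 342 days at 3.15% → €2,739,000 × 3.15% × 342/366 = €80,620.8934
June 7 – June 30, 2016: 24 days at 2.25% → €2,739,000 × 2.25% × 24/366 = €4,041.1475
Total = €84,662.0410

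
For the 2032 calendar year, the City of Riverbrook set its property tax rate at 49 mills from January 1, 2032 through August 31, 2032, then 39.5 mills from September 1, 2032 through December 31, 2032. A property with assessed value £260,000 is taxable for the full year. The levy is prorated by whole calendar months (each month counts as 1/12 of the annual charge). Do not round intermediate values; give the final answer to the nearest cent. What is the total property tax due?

£11,916.67

January 1 – August 31, 2032: 8 months at 49 mills → £260,000 × 4.9% × 8/12 = £8,493.3333
September 1 – December 31, 2032: 4 months at 39.5 mills → £260,000 × 3.95% × 4/12 = £3,423.3333
Total = £11,916.6667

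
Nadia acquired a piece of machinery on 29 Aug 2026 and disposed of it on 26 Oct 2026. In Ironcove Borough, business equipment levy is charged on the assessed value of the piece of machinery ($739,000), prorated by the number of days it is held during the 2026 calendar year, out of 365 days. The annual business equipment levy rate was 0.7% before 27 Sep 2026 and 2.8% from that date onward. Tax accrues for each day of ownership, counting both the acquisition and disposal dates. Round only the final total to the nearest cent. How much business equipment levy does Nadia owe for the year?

29 Aug – 26 Sep 2026: 29 days at 0.7% → $739,000 × 0.7% × 29/365 = $411.0055
27 Sep – 26 Oct 2026: 30 days at 2.8% → $739,000 × 2.8% × 30/365 = $1,700.7123
Total = $2,111.7178

$2,111.72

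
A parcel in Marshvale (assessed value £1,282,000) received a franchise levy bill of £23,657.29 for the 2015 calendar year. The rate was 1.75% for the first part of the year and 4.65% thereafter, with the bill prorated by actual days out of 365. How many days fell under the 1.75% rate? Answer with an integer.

Let d = days at the first rate; then 365 − d days at the second rate.
£1,282,000 × [1.75%·d + 4.65%·(365−d)] / 365 = £23,657.29
Solving gives d = 353, so the new rate took effect on 20 Dec 2015.

353 days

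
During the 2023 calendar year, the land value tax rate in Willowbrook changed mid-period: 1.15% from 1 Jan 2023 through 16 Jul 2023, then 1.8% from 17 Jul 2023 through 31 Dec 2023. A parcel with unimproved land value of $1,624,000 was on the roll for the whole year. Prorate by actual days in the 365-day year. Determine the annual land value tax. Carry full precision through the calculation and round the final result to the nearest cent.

$23,534.65

1 Jan – 16 Jul 2023: 197 days at 1.15% → $1,624,000 × 1.15% × 197/365 = $10,079.9233
17 Jul – 31 Dec 2023: 168 days at 1.8% → $1,624,000 × 1.8% × 168/365 = $13,454.7288
Total = $23,534.6521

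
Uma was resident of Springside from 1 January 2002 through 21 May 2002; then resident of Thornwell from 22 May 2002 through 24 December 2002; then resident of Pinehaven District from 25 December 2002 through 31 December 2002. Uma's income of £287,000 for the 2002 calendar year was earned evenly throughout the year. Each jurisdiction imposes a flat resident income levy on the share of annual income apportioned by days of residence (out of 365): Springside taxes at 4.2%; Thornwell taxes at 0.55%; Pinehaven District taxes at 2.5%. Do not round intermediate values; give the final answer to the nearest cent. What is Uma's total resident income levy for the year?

£5,732.53

Springside, 1 January – 21 May 2002: 141 days → £287,000 × 4.2% × 141/365 = £4,656.4767
Thornwell, 22 May – 24 December 2002: 217 days → £287,000 × 0.55% × 217/365 = £938.4507
Pinehaven District, 25 December – 31 December 2002: 7 days → £287,000 × 2.5% × 7/365 = £137.6027
Total = £5,732.5301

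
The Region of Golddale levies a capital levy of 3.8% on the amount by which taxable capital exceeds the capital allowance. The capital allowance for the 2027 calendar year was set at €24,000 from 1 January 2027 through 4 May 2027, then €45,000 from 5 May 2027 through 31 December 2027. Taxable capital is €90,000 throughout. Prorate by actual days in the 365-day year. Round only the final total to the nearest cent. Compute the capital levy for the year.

€1,981.10

1 January – 4 May 2027: 124 days, exemption €24,000 → (€90,000 − €24,000) × 3.8% × 124/365 = €852.0329
5 May – 31 December 2027: 241 days, exemption €45,000 → (€90,000 − €45,000) × 3.8% × 241/365 = €1,129.0685
Total = €1,981.1014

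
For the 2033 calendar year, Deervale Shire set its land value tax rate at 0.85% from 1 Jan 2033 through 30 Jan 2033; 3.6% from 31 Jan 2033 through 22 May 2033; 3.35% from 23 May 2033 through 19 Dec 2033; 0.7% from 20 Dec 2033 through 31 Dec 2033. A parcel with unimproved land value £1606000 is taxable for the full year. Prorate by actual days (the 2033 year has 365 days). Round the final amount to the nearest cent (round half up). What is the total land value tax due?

1 Jan – 30 Jan 2033: 30 days at 0.85% → £1606000 × 0.85% × 30/365 = £1122.0000
31 Jan – 22 May 2033: 112 days at 3.6% → £1606000 × 3.6% × 112/365 = £17740.8000
23 May – 19 Dec 2033: 211 days at 3.35% → £1606000 × 3.35% × 211/365 = £31101.4000
20 Dec – 31 Dec 2033: 12 days at 0.7% → £1606000 × 0.7% × 12/365 = £369.6000
Total = £50333.8000

£50333.80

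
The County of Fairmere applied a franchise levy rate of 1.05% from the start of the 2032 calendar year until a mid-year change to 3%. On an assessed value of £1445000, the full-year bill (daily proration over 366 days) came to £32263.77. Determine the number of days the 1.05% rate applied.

144 days

Let d = days at the first rate; then 366 − d days at the second rate.
£1445000 × [1.05%·d + 3%·(366−d)] / 366 = £32263.77
Solving gives d = 144, so the new rate took effect on 24 May 2032.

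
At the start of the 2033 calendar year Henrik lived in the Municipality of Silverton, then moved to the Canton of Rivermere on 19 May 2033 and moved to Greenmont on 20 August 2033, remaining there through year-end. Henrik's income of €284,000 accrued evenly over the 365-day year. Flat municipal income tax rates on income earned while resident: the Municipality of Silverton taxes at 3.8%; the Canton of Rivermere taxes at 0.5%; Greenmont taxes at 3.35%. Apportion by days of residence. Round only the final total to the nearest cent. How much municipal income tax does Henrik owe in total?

The Municipality of Silverton, 1 January – 18 May 2033: 138 days → €284,000 × 3.8% × 138/365 = €4,080.2630
The Canton of Rivermere, 19 May – 19 August 2033: 93 days → €284,000 × 0.5% × 93/365 = €361.8082
Greenmont, 20 August – 31 December 2033: 134 days → €284,000 × 3.35% × 134/365 = €3,492.8110
Total = €7,934.8822

€7,934.88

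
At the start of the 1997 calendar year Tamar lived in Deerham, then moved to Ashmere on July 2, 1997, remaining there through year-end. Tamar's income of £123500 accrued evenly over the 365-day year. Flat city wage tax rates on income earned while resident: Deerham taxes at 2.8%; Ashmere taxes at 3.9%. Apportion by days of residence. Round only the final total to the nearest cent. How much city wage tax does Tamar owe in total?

£4139.11

Deerham, January 1 – July 1, 1997: 182 days → £123500 × 2.8% × 182/365 = £1724.2630
Ashmere, July 2 – December 31, 1997: 183 days → £123500 × 3.9% × 183/365 = £2414.8479
Total = £4139.1110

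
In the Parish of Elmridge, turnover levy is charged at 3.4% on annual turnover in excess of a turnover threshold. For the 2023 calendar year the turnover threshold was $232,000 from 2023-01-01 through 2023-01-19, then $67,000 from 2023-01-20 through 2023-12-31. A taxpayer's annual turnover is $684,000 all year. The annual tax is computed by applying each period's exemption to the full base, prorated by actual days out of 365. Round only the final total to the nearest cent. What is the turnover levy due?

2023-01-01 to 2023-01-19: 19 days, exemption $232,000 → ($684,000 − $232,000) × 3.4% × 19/365 = $799.9781
2023-01-20 to 2023-12-31: 346 days, exemption $67,000 → ($684,000 − $67,000) × 3.4% × 346/365 = $19,885.9945
Total = $20,685.9726

$20,685.97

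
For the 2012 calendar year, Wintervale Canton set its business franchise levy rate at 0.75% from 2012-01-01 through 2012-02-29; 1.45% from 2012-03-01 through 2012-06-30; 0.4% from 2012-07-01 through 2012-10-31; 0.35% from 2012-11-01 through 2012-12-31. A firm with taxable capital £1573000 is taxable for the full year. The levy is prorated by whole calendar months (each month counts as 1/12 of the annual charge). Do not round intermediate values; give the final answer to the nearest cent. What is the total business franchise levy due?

2012-01-01 to 2012-02-29: 2 months at 0.75% → £1573000 × 0.75% × 2/12 = £1966.2500
2012-03-01 to 2012-06-30: 4 months at 1.45% → £1573000 × 1.45% × 4/12 = £7602.8333
2012-07-01 to 2012-10-31: 4 months at 0.4% → £1573000 × 0.4% × 4/12 = £2097.3333
2012-11-01 to 2012-12-31: 2 months at 0.35% → £1573000 × 0.35% × 2/12 = £917.5833
Total = £12584.0000

£12584.00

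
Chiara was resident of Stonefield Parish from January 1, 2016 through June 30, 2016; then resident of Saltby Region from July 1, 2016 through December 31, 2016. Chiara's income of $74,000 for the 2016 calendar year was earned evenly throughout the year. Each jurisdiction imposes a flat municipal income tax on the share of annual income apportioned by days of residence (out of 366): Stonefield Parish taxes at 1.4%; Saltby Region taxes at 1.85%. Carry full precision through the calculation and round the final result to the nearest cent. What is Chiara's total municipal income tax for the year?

Stonefield Parish, January 1 – June 30, 2016: 182 days → $74,000 × 1.4% × 182/366 = $515.1694
Saltby Region, July 1 – December 31, 2016: 184 days → $74,000 × 1.85% × 184/366 = $688.2404
Total = $1,203.4098

$1,203.41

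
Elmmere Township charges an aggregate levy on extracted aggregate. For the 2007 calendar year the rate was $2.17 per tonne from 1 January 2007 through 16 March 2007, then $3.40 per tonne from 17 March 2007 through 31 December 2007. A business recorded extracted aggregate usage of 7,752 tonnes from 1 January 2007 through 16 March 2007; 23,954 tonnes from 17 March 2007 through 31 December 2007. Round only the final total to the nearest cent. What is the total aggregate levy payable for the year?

1 January – 16 March 2007: 7,752 tonnes at $2.17/tonne → $16,821.84
17 March – 31 December 2007: 23,954 tonnes at $3.40/tonne → $81,443.60

$98,265.44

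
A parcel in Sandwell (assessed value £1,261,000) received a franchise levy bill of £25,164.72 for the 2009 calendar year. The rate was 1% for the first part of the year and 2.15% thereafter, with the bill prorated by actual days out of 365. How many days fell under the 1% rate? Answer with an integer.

49 days

Let d = days at the first rate; then 365 − d days at the second rate.
£1,261,000 × [1%·d + 2.15%·(365−d)] / 365 = £25,164.72
Solving gives d = 49, so the new rate took effect on 19 February 2009.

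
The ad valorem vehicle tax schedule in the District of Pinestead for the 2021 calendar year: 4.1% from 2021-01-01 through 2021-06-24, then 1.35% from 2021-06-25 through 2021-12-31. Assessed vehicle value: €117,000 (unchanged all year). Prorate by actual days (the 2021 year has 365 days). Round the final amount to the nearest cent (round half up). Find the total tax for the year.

2021-01-01 to 2021-06-24: 175 days at 4.1% → €117,000 × 4.1% × 175/365 = €2,299.9315
2021-06-25 to 2021-12-31: 190 days at 1.35% → €117,000 × 1.35% × 190/365 = €822.2055
Total = €3,122.1370

€3,122.14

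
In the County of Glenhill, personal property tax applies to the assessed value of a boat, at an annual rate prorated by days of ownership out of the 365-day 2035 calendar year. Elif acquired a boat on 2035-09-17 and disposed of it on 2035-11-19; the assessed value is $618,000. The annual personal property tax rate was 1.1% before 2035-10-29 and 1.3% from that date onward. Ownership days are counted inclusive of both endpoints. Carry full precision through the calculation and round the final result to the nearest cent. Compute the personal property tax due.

2035-09-17 to 2035-10-28: 42 days at 1.1% → $618,000 × 1.1% × 42/365 = $782.2356
2035-10-29 to 2035-11-19: 22 days at 1.3% → $618,000 × 1.3% × 22/365 = $484.2411
Total = $1,266.4767

$1,266.48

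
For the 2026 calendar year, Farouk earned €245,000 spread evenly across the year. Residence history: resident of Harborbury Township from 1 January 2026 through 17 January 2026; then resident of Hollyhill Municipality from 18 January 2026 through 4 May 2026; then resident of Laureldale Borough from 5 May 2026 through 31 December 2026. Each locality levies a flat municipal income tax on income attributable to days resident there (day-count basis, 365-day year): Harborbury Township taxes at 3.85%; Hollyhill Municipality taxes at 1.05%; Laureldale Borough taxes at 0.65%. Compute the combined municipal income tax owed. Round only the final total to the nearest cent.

€2,244.94

Harborbury Township, 1 January – 17 January 2026: 17 days → €245,000 × 3.85% × 17/365 = €439.3219
Hollyhill Municipality, 18 January – 4 May 2026: 107 days → €245,000 × 1.05% × 107/365 = €754.1301
Laureldale Borough, 5 May – 31 December 2026: 241 days → €245,000 × 0.65% × 241/365 = €1,051.4863
Total = €2,244.9384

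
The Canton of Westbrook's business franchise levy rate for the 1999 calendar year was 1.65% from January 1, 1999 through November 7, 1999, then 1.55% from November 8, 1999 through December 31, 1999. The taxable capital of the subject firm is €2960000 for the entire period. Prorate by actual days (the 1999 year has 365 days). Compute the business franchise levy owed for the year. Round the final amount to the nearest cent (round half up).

€48402.08

January 1 – November 7, 1999: 311 days at 1.65% → €2960000 × 1.65% × 311/365 = €41614.3562
November 8 – December 31, 1999: 54 days at 1.55% → €2960000 × 1.55% × 54/365 = €6787.7260
Total = €48402.0822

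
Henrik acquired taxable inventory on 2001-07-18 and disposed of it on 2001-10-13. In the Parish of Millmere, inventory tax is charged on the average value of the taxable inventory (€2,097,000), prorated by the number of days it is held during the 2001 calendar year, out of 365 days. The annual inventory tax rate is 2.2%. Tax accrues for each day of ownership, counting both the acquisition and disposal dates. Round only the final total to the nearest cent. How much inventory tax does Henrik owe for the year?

Days held (2001-07-18 to 2001-10-13): 88 out of 365
Tax = €2,097,000 × 2.2% × 88/365 = €11,122.7178

€11,122.72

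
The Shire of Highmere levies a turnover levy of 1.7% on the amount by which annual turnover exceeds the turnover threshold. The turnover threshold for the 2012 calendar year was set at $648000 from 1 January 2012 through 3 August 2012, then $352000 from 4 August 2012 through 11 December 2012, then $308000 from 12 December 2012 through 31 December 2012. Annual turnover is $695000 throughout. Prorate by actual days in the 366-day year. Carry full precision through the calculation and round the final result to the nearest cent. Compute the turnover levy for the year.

1 January – 3 August 2012: 216 days, exemption $648000 → ($695000 − $648000) × 1.7% × 216/366 = $471.5410
4 August – 11 December 2012: 130 days, exemption $352000 → ($695000 − $352000) × 1.7% × 130/366 = $2071.1202
12 December – 31 December 2012: 20 days, exemption $308000 → ($695000 − $308000) × 1.7% × 20/366 = $359.5082
Total = $2902.1694

$2902.17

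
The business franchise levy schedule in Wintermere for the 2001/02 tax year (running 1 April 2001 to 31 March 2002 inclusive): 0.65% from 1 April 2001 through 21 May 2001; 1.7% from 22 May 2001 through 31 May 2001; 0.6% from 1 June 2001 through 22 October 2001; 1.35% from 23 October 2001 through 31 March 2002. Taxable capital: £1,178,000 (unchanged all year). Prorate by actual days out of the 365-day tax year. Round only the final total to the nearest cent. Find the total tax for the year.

1 April – 21 May 2001: 51 days at 0.65% → £1,178,000 × 0.65% × 51/365 = £1,069.8822
22 May – 31 May 2001: 10 days at 1.7% → £1,178,000 × 1.7% × 10/365 = £548.6575
1 June – 22 October 2001: 144 days at 0.6% → £1,178,000 × 0.6% × 144/365 = £2,788.4712
23 October 2001 – 31 March 2002: 160 days at 1.35% → £1,178,000 × 1.35% × 160/365 = £6,971.1781
Total = £11,378.1890

£11,378.19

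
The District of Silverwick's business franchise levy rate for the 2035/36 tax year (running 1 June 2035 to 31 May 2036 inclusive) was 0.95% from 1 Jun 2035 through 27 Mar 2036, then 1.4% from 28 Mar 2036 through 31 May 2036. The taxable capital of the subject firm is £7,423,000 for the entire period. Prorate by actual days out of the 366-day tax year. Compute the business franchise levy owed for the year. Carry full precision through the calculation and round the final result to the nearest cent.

1 Jun 2035 – 27 Mar 2036: 301 days at 0.95% → £7,423,000 × 0.95% × 301/366 = £57,994.7227
28 Mar – 31 May 2036: 65 days at 1.4% → £7,423,000 × 1.4% × 65/366 = £18,456.0929
Total = £76,450.8156

£76,450.82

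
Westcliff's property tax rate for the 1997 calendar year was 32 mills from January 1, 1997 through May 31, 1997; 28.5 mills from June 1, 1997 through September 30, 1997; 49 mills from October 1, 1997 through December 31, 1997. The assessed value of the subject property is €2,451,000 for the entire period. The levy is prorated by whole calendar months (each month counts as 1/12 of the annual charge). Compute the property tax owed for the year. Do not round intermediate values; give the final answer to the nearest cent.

January 1 – May 31, 1997: 5 months at 32 mills → €2,451,000 × 3.2% × 5/12 = €32,680.0000
June 1 – September 30, 1997: 4 months at 28.5 mills → €2,451,000 × 2.85% × 4/12 = €23,284.5000
October 1 – December 31, 1997: 3 months at 49 mills → €2,451,000 × 4.9% × 3/12 = €30,024.7500
Total = €85,989.2500

€85,989.25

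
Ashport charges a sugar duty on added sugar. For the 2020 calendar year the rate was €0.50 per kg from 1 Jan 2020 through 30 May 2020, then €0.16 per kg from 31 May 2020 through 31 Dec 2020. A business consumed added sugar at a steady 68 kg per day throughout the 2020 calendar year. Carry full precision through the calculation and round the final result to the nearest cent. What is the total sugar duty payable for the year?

€7,473.20

1 Jan – 30 May 2020: 151 days × 68 kg/day = 10,268 kg at €0.50/kg → €5,134.00
31 May – 31 Dec 2020: 215 days × 68 kg/day = 14,620 kg at €0.16/kg → €2,339.20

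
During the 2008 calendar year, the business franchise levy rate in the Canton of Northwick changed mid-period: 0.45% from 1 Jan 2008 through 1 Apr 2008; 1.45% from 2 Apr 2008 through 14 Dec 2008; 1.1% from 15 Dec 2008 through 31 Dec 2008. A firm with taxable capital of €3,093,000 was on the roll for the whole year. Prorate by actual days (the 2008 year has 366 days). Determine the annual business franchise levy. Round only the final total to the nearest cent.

1 Jan – 1 Apr 2008: 92 days at 0.45% → €3,093,000 × 0.45% × 92/366 = €3,498.6393
2 Apr – 14 Dec 2008: 257 days at 1.45% → €3,093,000 × 1.45% × 257/366 = €31,491.9795
15 Dec – 31 Dec 2008: 17 days at 1.1% → €3,093,000 × 1.1% × 17/366 = €1,580.3033
Total = €36,570.9221

€36,570.92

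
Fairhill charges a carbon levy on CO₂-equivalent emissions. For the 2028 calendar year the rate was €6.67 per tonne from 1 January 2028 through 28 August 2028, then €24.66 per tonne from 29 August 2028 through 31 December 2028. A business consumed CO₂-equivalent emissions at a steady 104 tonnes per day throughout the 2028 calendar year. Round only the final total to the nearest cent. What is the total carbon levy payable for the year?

€487,756.88

1 January – 28 August 2028: 241 days × 104 tonnes/day = 25,064 tonnes at €6.67/tonne → €167,176.88
29 August – 31 December 2028: 125 days × 104 tonnes/day = 13,000 tonnes at €24.66/tonne → €320,580.00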